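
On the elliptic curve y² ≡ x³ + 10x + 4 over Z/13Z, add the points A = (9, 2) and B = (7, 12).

(9, 11)

(9, 2) + (7, 12). λ = (12 - 2)/(7 - 9) ≡ 10/11 mod 13. 11⁻¹ ≡ 6 (mod 13), so λ ≡ 8.
  x = λ² - 9 - 7 = 64 - 16 ≡ 9; y = λ·(9 - 9) - 2 ≡ 11. → (9, 11)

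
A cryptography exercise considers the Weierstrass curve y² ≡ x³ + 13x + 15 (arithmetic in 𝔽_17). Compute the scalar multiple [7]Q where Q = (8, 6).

(0, 7)

Double-and-add on 7 = (111)₂. Start with Q = (8, 6) for the leading 1-bit.
double: tangent at (8, 6): λ = (3·8² + 13)/(2·6) ≡ 1/12. 12⁻¹ ≡ 10 (mod 17) since 12·10 = 120 ≡ 1, so λ ≡ 1·10 ≡ 10.
  x = λ² - 8 - 8 = 100 - 16 ≡ 16; y = λ·(8 - 16) - 6 ≡ 16. → (16, 16)
add Q: (16, 16) + (8, 6). λ = (6 - 16)/(8 - 16) ≡ 7/9 mod 17. 9⁻¹ ≡ 2 (mod 17), so λ ≡ 14.
  x = λ² - 16 - 8 = 196 - 24 ≡ 2; y = λ·(16 - 2) - 16 ≡ 10. → (2, 10)
double: tangent at (2, 10): λ = (3·2² + 13)/(2·10) ≡ 8/3. 3⁻¹ ≡ 6 (mod 17), so λ ≡ 8·6 ≡ 14.
  x = λ² - 2 - 2 = 196 - 4 ≡ 5; y = λ·(2 - 5) - 10 ≡ 16. → (5, 16)
add Q: (5, 16) + (8, 6). λ = (6 - 16)/(8 - 5) ≡ 7/3 mod 17. 3⁻¹ ≡ 6 (mod 17), so λ ≡ 8.
  x = λ² - 5 - 8 = 64 - 13 ≡ 0; y = λ·(5 - 0) - 16 ≡ 7. → (0, 7)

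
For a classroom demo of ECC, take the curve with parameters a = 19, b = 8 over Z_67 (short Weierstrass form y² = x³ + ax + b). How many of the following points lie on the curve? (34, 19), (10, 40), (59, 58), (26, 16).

4

(34, 19): 19² ≡ 26, rhs ≡ 26 → on.
(10, 40): 40² ≡ 59, rhs ≡ 59 → on.
(59, 58): 58² ≡ 14, rhs ≡ 14 → on.
(26, 16): 16² ≡ 55, rhs ≡ 55 → on.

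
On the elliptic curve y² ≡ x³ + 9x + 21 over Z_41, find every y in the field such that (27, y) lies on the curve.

12, 29

x³ + 9x + 21 = 19947 ≡ 21 (mod 41).
Square roots of 21 mod 41: 12 and 29 (since 12² = 144 ≡ 21).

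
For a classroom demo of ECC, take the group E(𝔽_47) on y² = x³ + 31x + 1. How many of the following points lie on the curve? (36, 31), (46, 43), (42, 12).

3

(36, 31): 31² ≡ 21, rhs ≡ 21 → on.
(46, 43): 43² ≡ 16, rhs ≡ 16 → on.
(42, 12): 12² ≡ 3, rhs ≡ 3 → on.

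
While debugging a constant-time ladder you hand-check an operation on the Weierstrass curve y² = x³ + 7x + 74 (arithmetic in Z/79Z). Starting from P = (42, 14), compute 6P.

Repeated addition: build up to 6P.
2P: tangent at (42, 14): λ = (3·42² + 7)/(2·14) ≡ 6/28. 28⁻¹ ≡ 48 (mod 79), so λ ≡ 6·48 ≡ 51.
  x = λ² - 42 - 42 = 2601 - 84 ≡ 68; y = λ·(42 - 68) - 14 ≡ 3. → (68, 3)
3P: (68, 3) + (42, 14). λ = (14 - 3)/(42 - 68) ≡ 11/53 mod 79. 53⁻¹ ≡ 3 (mod 79), so λ ≡ 33.
  x = λ² - 68 - 42 = 1089 - 110 ≡ 31; y = λ·(68 - 31) - 3 ≡ 33. → (31, 33)
4P: (31, 33) + (42, 14). λ = (14 - 33)/(42 - 31) ≡ 60/11 mod 79. 11⁻¹ ≡ 36 (mod 79) since 11·36 = 396 ≡ 1, so λ ≡ 27.
  x = λ² - 31 - 42 = 729 - 73 ≡ 24; y = λ·(31 - 24) - 33 ≡ 77. → (24, 77)
5P: (24, 77) + (42, 14). λ = (14 - 77)/(42 - 24) ≡ 16/18 mod 79. 18⁻¹ ≡ 22 (mod 79), so λ ≡ 36.
  x = λ² - 24 - 42 = 1296 - 66 ≡ 45; y = λ·(24 - 45) - 77 ≡ 36. → (45, 36)
6P: (45, 36) + (42, 14). λ = (14 - 36)/(42 - 45) ≡ 57/76 mod 79. 76⁻¹ ≡ 26 (mod 79), so λ ≡ 60.
  x = λ² - 45 - 42 = 3600 - 87 ≡ 37; y = λ·(45 - 37) - 36 ≡ 49. → (37, 49)

(37, 49)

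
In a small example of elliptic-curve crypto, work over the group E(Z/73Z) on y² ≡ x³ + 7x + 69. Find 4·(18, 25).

(68, 36)

Write P = (18, 25).
Repeated addition: build up to 4P.
2P: tangent at (18, 25): λ = (3·18² + 7)/(2·25) ≡ 30/50. 50⁻¹ ≡ 19 (mod 73), so λ ≡ 30·19 ≡ 59.
  x = λ² - 18 - 18 = 3481 - 36 ≡ 14; y = λ·(18 - 14) - 25 ≡ 65. → (14, 65)
3P: (14, 65) + (18, 25). λ = (25 - 65)/(18 - 14) ≡ 33/4 mod 73. 4⁻¹ ≡ 55 (mod 73) since 4·55 = 220 ≡ 1, so λ ≡ 63.
  x = λ² - 14 - 18 = 3969 - 32 ≡ 68; y = λ·(14 - 68) - 65 ≡ 37. → (68, 37)
4P: (68, 37) + (18, 25). λ = (25 - 37)/(18 - 68) ≡ 61/23 mod 73. 23⁻¹ ≡ 54 (mod 73), so λ ≡ 9.
  x = λ² - 68 - 18 = 81 - 86 ≡ 68; y = λ·(68 - 68) - 37 ≡ 36. → (68, 36)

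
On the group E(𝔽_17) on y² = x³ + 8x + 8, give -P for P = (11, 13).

(11, 4)

-(11, 13) = (11, -13 mod 17) = (11, 4).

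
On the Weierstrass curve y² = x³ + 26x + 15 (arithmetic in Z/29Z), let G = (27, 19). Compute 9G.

Double-and-add on 9 = (1001)₂. Start with G = (27, 19) for the leading 1-bit.
double: tangent at (27, 19): λ = (3·27² + 26)/(2·19) ≡ 9/9. 9⁻¹ ≡ 13 (mod 29) since 9·13 = 117 ≡ 1, so λ ≡ 9·13 ≡ 1.
  x = λ² - 27 - 27 = 1 - 54 ≡ 5; y = λ·(27 - 5) - 19 ≡ 3. → (5, 3)
double: tangent at (5, 3): λ = (3·5² + 26)/(2·3) ≡ 14/6. 6⁻¹ ≡ 5 (mod 29), so λ ≡ 14·5 ≡ 12.
  x = λ² - 5 - 5 = 144 - 10 ≡ 18; y = λ·(5 - 18) - 3 ≡ 15. → (18, 15)
double: tangent at (18, 15): λ = (3·18² + 26)/(2·15) ≡ 12/1. 1⁻¹ ≡ 1 (mod 29) since 1·1 = 1 ≡ 1, so λ ≡ 12·1 ≡ 12.
  x = λ² - 18 - 18 = 144 - 36 ≡ 21; y = λ·(18 - 21) - 15 ≡ 7. → (21, 7)
add G: (21, 7) + (27, 19). λ = (19 - 7)/(27 - 21) ≡ 12/6 mod 29. 6⁻¹ ≡ 5 (mod 29), so λ ≡ 2.
  x = λ² - 21 - 27 = 4 - 48 ≡ 14; y = λ·(21 - 14) - 7 ≡ 7. → (14, 7)

(14, 7)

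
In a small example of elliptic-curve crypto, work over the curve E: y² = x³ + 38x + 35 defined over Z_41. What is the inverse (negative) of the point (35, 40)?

-(35, 40) = (35, -40 mod 41) = (35, 1).

(35, 1)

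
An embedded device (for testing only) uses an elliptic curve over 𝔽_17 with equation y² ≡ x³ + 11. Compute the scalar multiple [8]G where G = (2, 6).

(14, 16)

Repeated addition: build up to 8G.
2G: tangent at (2, 6): λ = (3·2² + 0)/(2·6) ≡ 12/12. 12⁻¹ ≡ 10 (mod 17), so λ ≡ 12·10 ≡ 1.
  x = λ² - 2 - 2 = 1 - 4 ≡ 14; y = λ·(2 - 14) - 6 ≡ 16. → (14, 16)
3G: (14, 16) + (2, 6). λ = (6 - 16)/(2 - 14) ≡ 7/5 mod 17. 5⁻¹ ≡ 7 (mod 17), so λ ≡ 15.
  x = λ² - 14 - 2 = 225 - 16 ≡ 5; y = λ·(14 - 5) - 16 ≡ 0. → (5, 0)
4G: (5, 0) + (2, 6). λ = (6 - 0)/(2 - 5) ≡ 6/14 mod 17. 14⁻¹ ≡ 11 (mod 17), so λ ≡ 15.
  x = λ² - 5 - 2 = 225 - 7 ≡ 14; y = λ·(5 - 14) - 0 ≡ 1. → (14, 1)
5G: (14, 1) + (2, 6). λ = (6 - 1)/(2 - 14) ≡ 5/5 mod 17. 5⁻¹ ≡ 7 (mod 17), so λ ≡ 1.
  x = λ² - 14 - 2 = 1 - 16 ≡ 2; y = λ·(14 - 2) - 1 ≡ 11. → (2, 11)
6G: (2, 11) + (2, 6): same x and y₁ ≡ -y₂, so the sum is the point at infinity.
7G: the point at infinity + (2, 6) = (2, 6) (identity).
8G: tangent at (2, 6): λ = (3·2² + 0)/(2·6) ≡ 12/12. 12⁻¹ ≡ 10 (mod 17), so λ ≡ 12·10 ≡ 1.
  x = λ² - 2 - 2 = 1 - 4 ≡ 14; y = λ·(2 - 14) - 6 ≡ 16. → (14, 16)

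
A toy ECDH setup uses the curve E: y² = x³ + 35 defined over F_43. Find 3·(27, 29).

O

Write G = (27, 29).
Repeated addition: build up to 3G.
2G: tangent at (27, 29): λ = (3·27² + 0)/(2·29) ≡ 37/15. 15⁻¹ ≡ 23 (mod 43) since 15·23 = 345 ≡ 1, so λ ≡ 37·23 ≡ 34.
  x = λ² - 27 - 27 = 1156 - 54 ≡ 27; y = λ·(27 - 27) - 29 ≡ 14. → (27, 14)
3G: (27, 14) + (27, 29): same x and y₁ ≡ -y₂, so the sum is 𝒪.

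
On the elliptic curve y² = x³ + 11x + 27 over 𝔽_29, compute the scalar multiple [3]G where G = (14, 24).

Repeated addition: build up to 3G.
2G: tangent at (14, 24): λ = (3·14² + 11)/(2·24) ≡ 19/19. 19⁻¹ ≡ 26 (mod 29) since 19·26 = 494 ≡ 1, so λ ≡ 19·26 ≡ 1.
  x = λ² - 14 - 14 = 1 - 28 ≡ 2; y = λ·(14 - 2) - 24 ≡ 17. → (2, 17)
3G: (2, 17) + (14, 24). λ = (24 - 17)/(14 - 2) ≡ 7/12 mod 29. 12⁻¹ ≡ 17 (mod 29), so λ ≡ 3.
  x = λ² - 2 - 14 = 9 - 16 ≡ 22; y = λ·(2 - 22) - 17 ≡ 10. → (22, 10)

(22, 10)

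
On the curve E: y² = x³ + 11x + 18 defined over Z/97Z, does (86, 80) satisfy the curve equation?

no

y² = 80² ≡ 95; x³ + 11x + 18 = 637020 ≡ 21 (mod 97). 95 ≠ 21.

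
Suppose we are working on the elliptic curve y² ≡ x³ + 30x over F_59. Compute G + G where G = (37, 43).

(7, 50)

tangent at (37, 43): λ = (3·37² + 30)/(2·43) ≡ 7/27. 27⁻¹ ≡ 35 (mod 59), so λ ≡ 7·35 ≡ 9.
  x = λ² - 37 - 37 = 81 - 74 ≡ 7; y = λ·(37 - 7) - 43 ≡ 50. → (7, 50)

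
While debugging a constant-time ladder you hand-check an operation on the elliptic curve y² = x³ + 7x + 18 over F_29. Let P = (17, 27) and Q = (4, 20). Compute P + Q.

(4, 9)

(17, 27) + (4, 20). λ = (20 - 27)/(4 - 17) ≡ 22/16 mod 29. 16⁻¹ ≡ 20 (mod 29), so λ ≡ 5.
  x = λ² - 17 - 4 = 25 - 21 ≡ 4; y = λ·(17 - 4) - 27 ≡ 9. → (4, 9)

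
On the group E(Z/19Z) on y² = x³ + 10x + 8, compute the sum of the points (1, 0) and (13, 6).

(1, 0) + (13, 6). λ = (6 - 0)/(13 - 1) ≡ 6/12 mod 19. 12⁻¹ ≡ 8 (mod 19), so λ ≡ 10.
  x = λ² - 1 - 13 = 100 - 14 ≡ 10; y = λ·(1 - 10) - 0 ≡ 5. → (10, 5)

(10, 5)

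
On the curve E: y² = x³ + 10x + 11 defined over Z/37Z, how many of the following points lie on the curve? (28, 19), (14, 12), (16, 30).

(28, 19): 19² ≡ 28, rhs ≡ 6 → off.
(14, 12): 12² ≡ 33, rhs ≡ 9 → off.
(16, 30): 30² ≡ 12, rhs ≡ 12 → on.

1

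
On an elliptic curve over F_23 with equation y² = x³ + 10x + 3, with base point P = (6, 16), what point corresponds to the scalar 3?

Repeated addition: build up to 3P.
2P: tangent at (6, 16): λ = (3·6² + 10)/(2·16) ≡ 3/9. 9⁻¹ ≡ 18 (mod 23), so λ ≡ 3·18 ≡ 8.
  x = λ² - 6 - 6 = 64 - 12 ≡ 6; y = λ·(6 - 6) - 16 ≡ 7. → (6, 7)
3P: (6, 7) + (6, 16): same x and y₁ ≡ -y₂, so the sum is ∞.

O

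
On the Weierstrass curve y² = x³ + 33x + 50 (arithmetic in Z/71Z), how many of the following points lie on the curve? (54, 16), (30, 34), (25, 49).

(54, 16): 16² ≡ 43, rhs ≡ 43 → on.
(30, 34): 34² ≡ 20, rhs ≡ 66 → off.
(25, 49): 49² ≡ 58, rhs ≡ 28 → off.

1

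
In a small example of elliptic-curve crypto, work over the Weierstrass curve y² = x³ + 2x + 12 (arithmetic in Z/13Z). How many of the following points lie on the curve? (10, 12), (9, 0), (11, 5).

(10, 12): 12² ≡ 1, rhs ≡ 5 → off.
(9, 0): 0² ≡ 0, rhs ≡ 5 → off.
(11, 5): 5² ≡ 12, rhs ≡ 0 → off.

0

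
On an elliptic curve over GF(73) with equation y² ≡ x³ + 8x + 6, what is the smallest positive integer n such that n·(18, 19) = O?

2P: tangent at (18, 19): λ = (3·18² + 8)/(2·19) ≡ 31/38. 38⁻¹ ≡ 25 (mod 73), so λ ≡ 31·25 ≡ 45.
  x = λ² - 18 - 18 = 2025 - 36 ≡ 18; y = λ·(18 - 18) - 19 ≡ 54. → (18, 54)
3P: (18, 54) + (18, 19): same x and y₁ ≡ -y₂, so the sum is O.
3P = O, so the order is 3.

3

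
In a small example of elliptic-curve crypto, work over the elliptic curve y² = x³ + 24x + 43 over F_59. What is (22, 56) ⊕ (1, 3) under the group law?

(22, 56) + (1, 3). λ = (3 - 56)/(1 - 22) ≡ 6/38 mod 59. 38⁻¹ ≡ 14 (mod 59) since 38·14 = 532 ≡ 1, so λ ≡ 25.
  x = λ² - 22 - 1 = 625 - 23 ≡ 12; y = λ·(22 - 12) - 56 ≡ 17. → (12, 17)

(12, 17)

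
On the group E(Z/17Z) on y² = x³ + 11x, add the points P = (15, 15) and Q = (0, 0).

(3, 14)

(15, 15) + (0, 0). λ = (0 - 15)/(0 - 15) ≡ 2/2 mod 17. 2⁻¹ ≡ 9 (mod 17) since 2·9 = 18 ≡ 1, so λ ≡ 1.
  x = λ² - 15 - 0 = 1 - 15 ≡ 3; y = λ·(15 - 3) - 15 ≡ 14. → (3, 14)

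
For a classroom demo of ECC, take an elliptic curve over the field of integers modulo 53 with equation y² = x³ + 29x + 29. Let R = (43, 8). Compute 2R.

tangent at (43, 8): λ = (3·43² + 29)/(2·8) ≡ 11/16. 16⁻¹ ≡ 10 (mod 53), so λ ≡ 11·10 ≡ 4.
  x = λ² - 43 - 43 = 16 - 86 ≡ 36; y = λ·(43 - 36) - 8 ≡ 20. → (36, 20)

(36, 20)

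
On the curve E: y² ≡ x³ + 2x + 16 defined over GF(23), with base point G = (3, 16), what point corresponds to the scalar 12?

(9, 2)

Repeated addition: build up to 12G.
2G: tangent at (3, 16): λ = (3·3² + 2)/(2·16) ≡ 6/9. 9⁻¹ ≡ 18 (mod 23), so λ ≡ 6·18 ≡ 16.
  x = λ² - 3 - 3 = 256 - 6 ≡ 20; y = λ·(3 - 20) - 16 ≡ 11. → (20, 11)
3G: (20, 11) + (3, 16). λ = (16 - 11)/(3 - 20) ≡ 5/6 mod 23. 6⁻¹ ≡ 4 (mod 23), so λ ≡ 20.
  x = λ² - 20 - 3 = 400 - 23 ≡ 9; y = λ·(20 - 9) - 11 ≡ 2. → (9, 2)
4G: (9, 2) + (3, 16). λ = (16 - 2)/(3 - 9) ≡ 14/17 mod 23. 17⁻¹ ≡ 19 (mod 23), so λ ≡ 13.
  x = λ² - 9 - 3 = 169 - 12 ≡ 19; y = λ·(9 - 19) - 2 ≡ 6. → (19, 6)
5G: (19, 6) + (3, 16). λ = (16 - 6)/(3 - 19) ≡ 10/7 mod 23. 7⁻¹ ≡ 10 (mod 23) since 7·10 = 70 ≡ 1, so λ ≡ 8.
  x = λ² - 19 - 3 = 64 - 22 ≡ 19; y = λ·(19 - 19) - 6 ≡ 17. → (19, 17)
6G: (19, 17) + (3, 16). λ = (16 - 17)/(3 - 19) ≡ 22/7 mod 23. 7⁻¹ ≡ 10 (mod 23), so λ ≡ 13.
  x = λ² - 19 - 3 = 169 - 22 ≡ 9; y = λ·(19 - 9) - 17 ≡ 21. → (9, 21)
7G: (9, 21) + (3, 16). λ = (16 - 21)/(3 - 9) ≡ 18/17 mod 23. 17⁻¹ ≡ 19 (mod 23) since 17·19 = 323 ≡ 1, so λ ≡ 20.
  x = λ² - 9 - 3 = 400 - 12 ≡ 20; y = λ·(9 - 20) - 21 ≡ 12. → (20, 12)
8G: (20, 12) + (3, 16). λ = (16 - 12)/(3 - 20) ≡ 4/6 mod 23. 6⁻¹ ≡ 4 (mod 23) since 6·4 = 24 ≡ 1, so λ ≡ 16.
  x = λ² - 20 - 3 = 256 - 23 ≡ 3; y = λ·(20 - 3) - 12 ≡ 7. → (3, 7)
9G: (3, 7) + (3, 16): same x and y₁ ≡ -y₂, so the sum is 𝒪.
10G: 𝒪 + (3, 16) = (3, 16) (identity).
11G: tangent at (3, 16): λ = (3·3² + 2)/(2·16) ≡ 6/9. 9⁻¹ ≡ 18 (mod 23) since 9·18 = 162 ≡ 1, so λ ≡ 6·18 ≡ 16.
  x = λ² - 3 - 3 = 256 - 6 ≡ 20; y = λ·(3 - 20) - 16 ≡ 11. → (20, 11)
12G: (20, 11) + (3, 16). λ = (16 - 11)/(3 - 20) ≡ 5/6 mod 23. 6⁻¹ ≡ 4 (mod 23) since 6·4 = 24 ≡ 1, so λ ≡ 20.
  x = λ² - 20 - 3 = 400 - 23 ≡ 9; y = λ·(20 - 9) - 11 ≡ 2. → (9, 2)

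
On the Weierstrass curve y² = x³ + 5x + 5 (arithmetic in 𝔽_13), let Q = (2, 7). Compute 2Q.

(12, 5)

tangent at (2, 7): λ = (3·2² + 5)/(2·7) ≡ 4/1. 1⁻¹ ≡ 1 (mod 13), so λ ≡ 4·1 ≡ 4.
  x = λ² - 2 - 2 = 16 - 4 ≡ 12; y = λ·(2 - 12) - 7 ≡ 5. → (12, 5)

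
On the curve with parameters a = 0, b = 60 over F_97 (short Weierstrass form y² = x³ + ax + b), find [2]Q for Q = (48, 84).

(19, 56)

tangent at (48, 84): λ = (3·48² + 0)/(2·84) ≡ 25/71. 71⁻¹ ≡ 41 (mod 97), so λ ≡ 25·41 ≡ 55.
  x = λ² - 48 - 48 = 3025 - 96 ≡ 19; y = λ·(48 - 19) - 84 ≡ 56. → (19, 56)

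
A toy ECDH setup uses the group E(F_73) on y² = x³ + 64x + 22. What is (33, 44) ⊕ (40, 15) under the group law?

(41, 10)

(33, 44) + (40, 15). λ = (15 - 44)/(40 - 33) ≡ 44/7 mod 73. 7⁻¹ ≡ 21 (mod 73), so λ ≡ 48.
  x = λ² - 33 - 40 = 2304 - 73 ≡ 41; y = λ·(33 - 41) - 44 ≡ 10. → (41, 10)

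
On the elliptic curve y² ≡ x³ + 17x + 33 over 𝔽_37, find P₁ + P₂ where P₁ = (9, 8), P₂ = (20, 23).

(9, 8) + (20, 23). λ = (23 - 8)/(20 - 9) ≡ 15/11 mod 37. 11⁻¹ ≡ 27 (mod 37), so λ ≡ 35.
  x = λ² - 9 - 20 = 1225 - 29 ≡ 12; y = λ·(9 - 12) - 8 ≡ 35. → (12, 35)

(12, 35)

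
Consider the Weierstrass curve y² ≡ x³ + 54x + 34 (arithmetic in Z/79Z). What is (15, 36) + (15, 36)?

tangent at (15, 36): λ = (3·15² + 54)/(2·36) ≡ 18/72. 72⁻¹ ≡ 45 (mod 79) since 72·45 = 3240 ≡ 1, so λ ≡ 18·45 ≡ 20.
  x = λ² - 15 - 15 = 400 - 30 ≡ 54; y = λ·(15 - 54) - 36 ≡ 53. → (54, 53)

(54, 53)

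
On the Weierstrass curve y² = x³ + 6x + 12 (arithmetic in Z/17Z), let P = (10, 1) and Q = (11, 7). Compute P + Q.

(10, 1) + (11, 7). λ = (7 - 1)/(11 - 10) ≡ 6/1 mod 17. 1⁻¹ ≡ 1 (mod 17) since 1·1 = 1 ≡ 1, so λ ≡ 6.
  x = λ² - 10 - 11 = 36 - 21 ≡ 15; y = λ·(10 - 15) - 1 ≡ 3. → (15, 3)

(15, 3)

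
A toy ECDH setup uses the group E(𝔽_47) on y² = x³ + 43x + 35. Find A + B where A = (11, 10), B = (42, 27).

(11, 10) + (42, 27). λ = (27 - 10)/(42 - 11) ≡ 17/31 mod 47. 31⁻¹ ≡ 44 (mod 47), so λ ≡ 43.
  x = λ² - 11 - 42 = 1849 - 53 ≡ 10; y = λ·(11 - 10) - 10 ≡ 33. → (10, 33)

(10, 33)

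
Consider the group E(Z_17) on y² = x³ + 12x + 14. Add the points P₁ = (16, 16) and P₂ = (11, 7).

(16, 16) + (11, 7). λ = (7 - 16)/(11 - 16) ≡ 8/12 mod 17. 12⁻¹ ≡ 10 (mod 17), so λ ≡ 12.
  x = λ² - 16 - 11 = 144 - 27 ≡ 15; y = λ·(16 - 15) - 16 ≡ 13. → (15, 13)

(15, 13)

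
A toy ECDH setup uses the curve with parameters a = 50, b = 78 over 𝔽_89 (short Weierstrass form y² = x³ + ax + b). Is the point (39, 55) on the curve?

no

y² = 55² ≡ 88; x³ + 50x + 78 = 61347 ≡ 26 (mod 89). 88 ≠ 26.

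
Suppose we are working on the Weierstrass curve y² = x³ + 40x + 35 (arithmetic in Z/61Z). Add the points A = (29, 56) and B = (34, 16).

(1, 25)

(29, 56) + (34, 16). λ = (16 - 56)/(34 - 29) ≡ 21/5 mod 61. 5⁻¹ ≡ 49 (mod 61), so λ ≡ 53.
  x = λ² - 29 - 34 = 2809 - 63 ≡ 1; y = λ·(29 - 1) - 56 ≡ 25. → (1, 25)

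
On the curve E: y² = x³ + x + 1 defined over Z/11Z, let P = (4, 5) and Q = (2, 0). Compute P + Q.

(3, 3)

(4, 5) + (2, 0). λ = (0 - 5)/(2 - 4) ≡ 6/9 mod 11. 9⁻¹ ≡ 5 (mod 11) since 9·5 = 45 ≡ 1, so λ ≡ 8.
  x = λ² - 4 - 2 = 64 - 6 ≡ 3; y = λ·(4 - 3) - 5 ≡ 3. → (3, 3)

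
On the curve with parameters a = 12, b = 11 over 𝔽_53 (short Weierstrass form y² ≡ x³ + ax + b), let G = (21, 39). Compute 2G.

tangent at (21, 39): λ = (3·21² + 12)/(2·39) ≡ 10/25. 25⁻¹ ≡ 17 (mod 53), so λ ≡ 10·17 ≡ 11.
  x = λ² - 21 - 21 = 121 - 42 ≡ 26; y = λ·(21 - 26) - 39 ≡ 12. → (26, 12)

(26, 12)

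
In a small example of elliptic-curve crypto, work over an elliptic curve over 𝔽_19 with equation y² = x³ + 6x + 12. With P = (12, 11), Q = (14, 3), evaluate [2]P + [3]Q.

First 2P:
Repeated addition: build up to 2P.
2P: tangent at (12, 11): λ = (3·12² + 6)/(2·11) ≡ 1/3. 3⁻¹ ≡ 13 (mod 19), so λ ≡ 1·13 ≡ 13.
  x = λ² - 12 - 12 = 169 - 24 ≡ 12; y = λ·(12 - 12) - 11 ≡ 8. → (12, 8)
2P = (12, 8).
Next 3Q:
Repeated addition: build up to 3Q.
2Q: tangent at (14, 3): λ = (3·14² + 6)/(2·3) ≡ 5/6. 6⁻¹ ≡ 16 (mod 19) since 6·16 = 96 ≡ 1, so λ ≡ 5·16 ≡ 4.
  x = λ² - 14 - 14 = 16 - 28 ≡ 7; y = λ·(14 - 7) - 3 ≡ 6. → (7, 6)
3Q: (7, 6) + (14, 3). λ = (3 - 6)/(14 - 7) ≡ 16/7 mod 19. 7⁻¹ ≡ 11 (mod 19) since 7·11 = 77 ≡ 1, so λ ≡ 5.
  x = λ² - 7 - 14 = 25 - 21 ≡ 4; y = λ·(7 - 4) - 6 ≡ 9. → (4, 9)
3Q = (4, 9).
Finally 2P + 3Q:
(12, 8) + (4, 9). λ = (9 - 8)/(4 - 12) ≡ 1/11 mod 19. 11⁻¹ ≡ 7 (mod 19), so λ ≡ 7.
  x = λ² - 12 - 4 = 49 - 16 ≡ 14; y = λ·(12 - 14) - 8 ≡ 16. → (14, 16)

(14, 16)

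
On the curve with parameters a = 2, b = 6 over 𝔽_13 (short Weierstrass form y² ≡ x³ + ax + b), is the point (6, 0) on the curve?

yes

y² = 0² ≡ 0; x³ + 2x + 6 = 234 ≡ 0 (mod 13). 0 = 0.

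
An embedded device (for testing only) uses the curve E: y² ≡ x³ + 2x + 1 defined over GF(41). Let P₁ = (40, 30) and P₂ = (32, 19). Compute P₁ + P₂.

(1, 39)

(40, 30) + (32, 19). λ = (19 - 30)/(32 - 40) ≡ 30/33 mod 41. 33⁻¹ ≡ 5 (mod 41) since 33·5 = 165 ≡ 1, so λ ≡ 27.
  x = λ² - 40 - 32 = 729 - 72 ≡ 1; y = λ·(40 - 1) - 30 ≡ 39. → (1, 39)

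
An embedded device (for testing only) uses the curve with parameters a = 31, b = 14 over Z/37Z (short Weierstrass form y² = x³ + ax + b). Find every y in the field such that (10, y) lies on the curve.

none

x³ + 31x + 14 = 1324 ≡ 29 (mod 37).
29 is a non-residue mod 37; no y exists.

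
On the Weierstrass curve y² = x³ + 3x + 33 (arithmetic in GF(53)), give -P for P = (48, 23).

-(48, 23) = (48, -23 mod 53) = (48, 30).

(48, 30)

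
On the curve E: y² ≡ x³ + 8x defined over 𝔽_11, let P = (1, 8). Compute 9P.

Double-and-add on 9 = (1001)₂. Start with P = (1, 8) for the leading 1-bit.
double: tangent at (1, 8): λ = (3·1² + 8)/(2·8) ≡ 0/5. 5⁻¹ ≡ 9 (mod 11) since 5·9 = 45 ≡ 1, so λ ≡ 0·9 ≡ 0.
  x = λ² - 1 - 1 = 0 - 2 ≡ 9; y = λ·(1 - 9) - 8 ≡ 3. → (9, 3)
double: tangent at (9, 3): λ = (3·9² + 8)/(2·3) ≡ 9/6. 6⁻¹ ≡ 2 (mod 11), so λ ≡ 9·2 ≡ 7.
  x = λ² - 9 - 9 = 49 - 18 ≡ 9; y = λ·(9 - 9) - 3 ≡ 8. → (9, 8)
double: tangent at (9, 8): λ = (3·9² + 8)/(2·8) ≡ 9/5. 5⁻¹ ≡ 9 (mod 11), so λ ≡ 9·9 ≡ 4.
  x = λ² - 9 - 9 = 16 - 18 ≡ 9; y = λ·(9 - 9) - 8 ≡ 3. → (9, 3)
add P: (9, 3) + (1, 8). λ = (8 - 3)/(1 - 9) ≡ 5/3 mod 11. 3⁻¹ ≡ 4 (mod 11), so λ ≡ 9.
  x = λ² - 9 - 1 = 81 - 10 ≡ 5; y = λ·(9 - 5) - 3 ≡ 0. → (5, 0)

(5, 0)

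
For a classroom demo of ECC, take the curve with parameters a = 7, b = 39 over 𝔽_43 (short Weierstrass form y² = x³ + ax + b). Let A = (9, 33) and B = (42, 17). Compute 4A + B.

(3, 42)

First 4A:
Repeated addition: build up to 4A.
2A: tangent at (9, 33): λ = (3·9² + 7)/(2·33) ≡ 35/23. 23⁻¹ ≡ 15 (mod 43), so λ ≡ 35·15 ≡ 9.
  x = λ² - 9 - 9 = 81 - 18 ≡ 20; y = λ·(9 - 20) - 33 ≡ 40. → (20, 40)
3A: (20, 40) + (9, 33). λ = (33 - 40)/(9 - 20) ≡ 36/32 mod 43. 32⁻¹ ≡ 39 (mod 43), so λ ≡ 28.
  x = λ² - 20 - 9 = 784 - 29 ≡ 24; y = λ·(20 - 24) - 40 ≡ 20. → (24, 20)
4A: (24, 20) + (9, 33). λ = (33 - 20)/(9 - 24) ≡ 13/28 mod 43. 28⁻¹ ≡ 20 (mod 43), so λ ≡ 2.
  x = λ² - 24 - 9 = 4 - 33 ≡ 14; y = λ·(24 - 14) - 20 ≡ 0. → (14, 0)
4A = (14, 0).
Finally 4A + B:
(14, 0) + (42, 17). λ = (17 - 0)/(42 - 14) ≡ 17/28 mod 43. 28⁻¹ ≡ 20 (mod 43), so λ ≡ 39.
  x = λ² - 14 - 42 = 1521 - 56 ≡ 3; y = λ·(14 - 3) - 0 ≡ 42. → (3, 42)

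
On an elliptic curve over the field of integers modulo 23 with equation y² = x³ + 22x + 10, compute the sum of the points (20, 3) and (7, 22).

(21, 2)

(20, 3) + (7, 22). λ = (22 - 3)/(7 - 20) ≡ 19/10 mod 23. 10⁻¹ ≡ 7 (mod 23), so λ ≡ 18.
  x = λ² - 20 - 7 = 324 - 27 ≡ 21; y = λ·(20 - 21) - 3 ≡ 2. → (21, 2)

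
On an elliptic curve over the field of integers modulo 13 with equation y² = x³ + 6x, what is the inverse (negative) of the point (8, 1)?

(8, 12)

-(8, 1) = (8, -1 mod 13) = (8, 12).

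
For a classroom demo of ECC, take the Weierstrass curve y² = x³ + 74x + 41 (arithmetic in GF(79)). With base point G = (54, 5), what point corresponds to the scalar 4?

Repeated addition: build up to 4G.
2G: tangent at (54, 5): λ = (3·54² + 74)/(2·5) ≡ 53/10. 10⁻¹ ≡ 8 (mod 79) since 10·8 = 80 ≡ 1, so λ ≡ 53·8 ≡ 29.
  x = λ² - 54 - 54 = 841 - 108 ≡ 22; y = λ·(54 - 22) - 5 ≡ 54. → (22, 54)
3G: (22, 54) + (54, 5). λ = (5 - 54)/(54 - 22) ≡ 30/32 mod 79. 32⁻¹ ≡ 42 (mod 79), so λ ≡ 75.
  x = λ² - 22 - 54 = 5625 - 76 ≡ 19; y = λ·(22 - 19) - 54 ≡ 13. → (19, 13)
4G: (19, 13) + (54, 5). λ = (5 - 13)/(54 - 19) ≡ 71/35 mod 79. 35⁻¹ ≡ 70 (mod 79), so λ ≡ 72.
  x = λ² - 19 - 54 = 5184 - 73 ≡ 55; y = λ·(19 - 55) - 13 ≡ 2. → (55, 2)

(55, 2)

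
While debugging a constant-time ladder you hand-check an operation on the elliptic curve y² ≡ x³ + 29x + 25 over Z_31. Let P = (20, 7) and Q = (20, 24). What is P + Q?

O

The two points share x = 20 and their y-coordinates satisfy 7 + 24 ≡ 0 (mod 31), so they are inverses. Their sum is the point at infinity.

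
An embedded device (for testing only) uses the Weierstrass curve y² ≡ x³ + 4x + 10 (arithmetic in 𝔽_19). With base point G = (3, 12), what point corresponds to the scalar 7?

Double-and-add on 7 = (111)₂. Start with G = (3, 12) for the leading 1-bit.
double: tangent at (3, 12): λ = (3·3² + 4)/(2·12) ≡ 12/5. 5⁻¹ ≡ 4 (mod 19), so λ ≡ 12·4 ≡ 10.
  x = λ² - 3 - 3 = 100 - 6 ≡ 18; y = λ·(3 - 18) - 12 ≡ 9. → (18, 9)
add G: (18, 9) + (3, 12). λ = (12 - 9)/(3 - 18) ≡ 3/4 mod 19. 4⁻¹ ≡ 5 (mod 19) since 4·5 = 20 ≡ 1, so λ ≡ 15.
  x = λ² - 18 - 3 = 225 - 21 ≡ 14; y = λ·(18 - 14) - 9 ≡ 13. → (14, 13)
double: tangent at (14, 13): λ = (3·14² + 4)/(2·13) ≡ 3/7. 7⁻¹ ≡ 11 (mod 19), so λ ≡ 3·11 ≡ 14.
  x = λ² - 14 - 14 = 196 - 28 ≡ 16; y = λ·(14 - 16) - 13 ≡ 16. → (16, 16)
add G: (16, 16) + (3, 12). λ = (12 - 16)/(3 - 16) ≡ 15/6 mod 19. 6⁻¹ ≡ 16 (mod 19), so λ ≡ 12.
  x = λ² - 16 - 3 = 144 - 19 ≡ 11; y = λ·(16 - 11) - 16 ≡ 6. → (11, 6)

(11, 6)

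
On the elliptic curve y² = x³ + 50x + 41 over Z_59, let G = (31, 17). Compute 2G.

(12, 3)

tangent at (31, 17): λ = (3·31² + 50)/(2·17) ≡ 42/34. 34⁻¹ ≡ 33 (mod 59), so λ ≡ 42·33 ≡ 29.
  x = λ² - 31 - 31 = 841 - 62 ≡ 12; y = λ·(31 - 12) - 17 ≡ 3. → (12, 3)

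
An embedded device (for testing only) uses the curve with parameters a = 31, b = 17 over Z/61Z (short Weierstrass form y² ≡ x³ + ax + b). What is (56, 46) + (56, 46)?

tangent at (56, 46): λ = (3·56² + 31)/(2·46) ≡ 45/31. 31⁻¹ ≡ 2 (mod 61), so λ ≡ 45·2 ≡ 29.
  x = λ² - 56 - 56 = 841 - 112 ≡ 58; y = λ·(56 - 58) - 46 ≡ 18. → (58, 18)

(58, 18)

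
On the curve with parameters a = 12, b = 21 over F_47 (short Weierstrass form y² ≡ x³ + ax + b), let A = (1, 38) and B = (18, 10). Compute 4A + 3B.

(5, 26)

First 4A:
Double-and-add on 4 = (100)₂. Start with A = (1, 38) for the leading 1-bit.
double: tangent at (1, 38): λ = (3·1² + 12)/(2·38) ≡ 15/29. 29⁻¹ ≡ 13 (mod 47), so λ ≡ 15·13 ≡ 7.
  x = λ² - 1 - 1 = 49 - 2 ≡ 0; y = λ·(1 - 0) - 38 ≡ 16. → (0, 16)
double: tangent at (0, 16): λ = (3·0² + 12)/(2·16) ≡ 12/32. 32⁻¹ ≡ 25 (mod 47), so λ ≡ 12·25 ≡ 18.
  x = λ² - 0 - 0 = 324 - 0 ≡ 42; y = λ·(0 - 42) - 16 ≡ 27. → (42, 27)
4A = (42, 27).
Next 3B:
Repeated addition: build up to 3B.
2B: tangent at (18, 10): λ = (3·18² + 12)/(2·10) ≡ 44/20. 20⁻¹ ≡ 40 (mod 47), so λ ≡ 44·40 ≡ 21.
  x = λ² - 18 - 18 = 441 - 36 ≡ 29; y = λ·(18 - 29) - 10 ≡ 41. → (29, 41)
3B: (29, 41) + (18, 10). λ = (10 - 41)/(18 - 29) ≡ 16/36 mod 47. 36⁻¹ ≡ 17 (mod 47) since 36·17 = 612 ≡ 1, so λ ≡ 37.
  x = λ² - 29 - 18 = 1369 - 47 ≡ 6; y = λ·(29 - 6) - 41 ≡ 11. → (6, 11)
3B = (6, 11).
Finally 4A + 3B:
(42, 27) + (6, 11). λ = (11 - 27)/(6 - 42) ≡ 31/11 mod 47. 11⁻¹ ≡ 30 (mod 47), so λ ≡ 37.
  x = λ² - 42 - 6 = 1369 - 48 ≡ 5; y = λ·(42 - 5) - 27 ≡ 26. → (5, 26)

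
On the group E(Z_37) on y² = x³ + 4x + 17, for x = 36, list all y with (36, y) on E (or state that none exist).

7, 30

x³ + 4x + 17 = 46817 ≡ 12 (mod 37).
Square roots of 12 mod 37: 7 and 30 (since 7² = 49 ≡ 12).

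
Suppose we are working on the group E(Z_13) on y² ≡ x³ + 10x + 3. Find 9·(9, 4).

(1, 12)

Write Q = (9, 4).
Repeated addition: build up to 9Q.
2Q: tangent at (9, 4): λ = (3·9² + 10)/(2·4) ≡ 6/8. 8⁻¹ ≡ 5 (mod 13), so λ ≡ 6·5 ≡ 4.
  x = λ² - 9 - 9 = 16 - 18 ≡ 11; y = λ·(9 - 11) - 4 ≡ 1. → (11, 1)
3Q: (11, 1) + (9, 4). λ = (4 - 1)/(9 - 11) ≡ 3/11 mod 13. 11⁻¹ ≡ 6 (mod 13), so λ ≡ 5.
  x = λ² - 11 - 9 = 25 - 20 ≡ 5; y = λ·(11 - 5) - 1 ≡ 3. → (5, 3)
4Q: (5, 3) + (9, 4). λ = (4 - 3)/(9 - 5) ≡ 1/4 mod 13. 4⁻¹ ≡ 10 (mod 13), so λ ≡ 10.
  x = λ² - 5 - 9 = 100 - 14 ≡ 8; y = λ·(5 - 8) - 3 ≡ 6. → (8, 6)
5Q: (8, 6) + (9, 4). λ = (4 - 6)/(9 - 8) ≡ 11/1 mod 13. 1⁻¹ ≡ 1 (mod 13), so λ ≡ 11.
  x = λ² - 8 - 9 = 121 - 17 ≡ 0; y = λ·(8 - 0) - 6 ≡ 4. → (0, 4)
6Q: (0, 4) + (9, 4). λ = (4 - 4)/(9 - 0) ≡ 0/9 mod 13. 9⁻¹ ≡ 3 (mod 13) since 9·3 = 27 ≡ 1, so λ ≡ 0.
  x = λ² - 0 - 9 = 0 - 9 ≡ 4; y = λ·(0 - 4) - 4 ≡ 9. → (4, 9)
7Q: (4, 9) + (9, 4). λ = (4 - 9)/(9 - 4) ≡ 8/5 mod 13. 5⁻¹ ≡ 8 (mod 13), so λ ≡ 12.
  x = λ² - 4 - 9 = 144 - 13 ≡ 1; y = λ·(4 - 1) - 9 ≡ 1. → (1, 1)
8Q: (1, 1) + (9, 4). λ = (4 - 1)/(9 - 1) ≡ 3/8 mod 13. 8⁻¹ ≡ 5 (mod 13), so λ ≡ 2.
  x = λ² - 1 - 9 = 4 - 10 ≡ 7; y = λ·(1 - 7) - 1 ≡ 0. → (7, 0)
9Q: (7, 0) + (9, 4). λ = (4 - 0)/(9 - 7) ≡ 4/2 mod 13. 2⁻¹ ≡ 7 (mod 13) since 2·7 = 14 ≡ 1, so λ ≡ 2.
  x = λ² - 7 - 9 = 4 - 16 ≡ 1; y = λ·(7 - 1) - 0 ≡ 12. → (1, 12)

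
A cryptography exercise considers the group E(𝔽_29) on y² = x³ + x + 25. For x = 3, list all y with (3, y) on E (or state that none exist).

x³ + 1x + 25 = 55 ≡ 26 (mod 29).
26 is a non-residue mod 29; no y exists.

none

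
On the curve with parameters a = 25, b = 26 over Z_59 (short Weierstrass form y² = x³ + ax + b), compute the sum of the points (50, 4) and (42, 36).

(42, 23)

(50, 4) + (42, 36). λ = (36 - 4)/(42 - 50) ≡ 32/51 mod 59. 51⁻¹ ≡ 22 (mod 59), so λ ≡ 55.
  x = λ² - 50 - 42 = 3025 - 92 ≡ 42; y = λ·(50 - 42) - 4 ≡ 23. → (42, 23)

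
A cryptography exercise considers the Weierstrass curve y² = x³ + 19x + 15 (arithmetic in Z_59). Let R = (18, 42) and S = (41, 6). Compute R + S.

(1, 34)

(18, 42) + (41, 6). λ = (6 - 42)/(41 - 18) ≡ 23/23 mod 59. 23⁻¹ ≡ 18 (mod 59), so λ ≡ 1.
  x = λ² - 18 - 41 = 1 - 59 ≡ 1; y = λ·(18 - 1) - 42 ≡ 34. → (1, 34)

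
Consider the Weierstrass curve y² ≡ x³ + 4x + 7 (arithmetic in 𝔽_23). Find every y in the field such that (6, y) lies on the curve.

x³ + 4x + 7 = 247 ≡ 17 (mod 23).
17 is a non-residue mod 23; no y exists.

none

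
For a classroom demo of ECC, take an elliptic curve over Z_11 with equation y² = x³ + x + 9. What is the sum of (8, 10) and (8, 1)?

O

The two points share x = 8 and their y-coordinates satisfy 10 + 1 ≡ 0 (mod 11), so they are inverses. Their sum is ∞.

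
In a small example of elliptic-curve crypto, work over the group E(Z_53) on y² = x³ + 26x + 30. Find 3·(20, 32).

(7, 5)

Write Q = (20, 32).
Repeated addition: build up to 3Q.
2Q: tangent at (20, 32): λ = (3·20² + 26)/(2·32) ≡ 7/11. 11⁻¹ ≡ 29 (mod 53), so λ ≡ 7·29 ≡ 44.
  x = λ² - 20 - 20 = 1936 - 40 ≡ 41; y = λ·(20 - 41) - 32 ≡ 51. → (41, 51)
3Q: (41, 51) + (20, 32). λ = (32 - 51)/(20 - 41) ≡ 34/32 mod 53. 32⁻¹ ≡ 5 (mod 53) since 32·5 = 160 ≡ 1, so λ ≡ 11.
  x = λ² - 41 - 20 = 121 - 61 ≡ 7; y = λ·(41 - 7) - 51 ≡ 5. → (7, 5)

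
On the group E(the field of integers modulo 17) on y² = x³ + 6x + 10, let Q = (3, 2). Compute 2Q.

tangent at (3, 2): λ = (3·3² + 6)/(2·2) ≡ 16/4. 4⁻¹ ≡ 13 (mod 17) since 4·13 = 52 ≡ 1, so λ ≡ 16·13 ≡ 4.
  x = λ² - 3 - 3 = 16 - 6 ≡ 10; y = λ·(3 - 10) - 2 ≡ 4. → (10, 4)

(10, 4)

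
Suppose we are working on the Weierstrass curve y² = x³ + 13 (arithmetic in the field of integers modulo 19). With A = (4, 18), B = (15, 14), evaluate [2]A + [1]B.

(17, 10)

First 2A:
Repeated addition: build up to 2A.
2A: tangent at (4, 18): λ = (3·4² + 0)/(2·18) ≡ 10/17. 17⁻¹ ≡ 9 (mod 19), so λ ≡ 10·9 ≡ 14.
  x = λ² - 4 - 4 = 196 - 8 ≡ 17; y = λ·(4 - 17) - 18 ≡ 9. → (17, 9)
2A = (17, 9).
Finally 2A + B:
(17, 9) + (15, 14). λ = (14 - 9)/(15 - 17) ≡ 5/17 mod 19. 17⁻¹ ≡ 9 (mod 19), so λ ≡ 7.
  x = λ² - 17 - 15 = 49 - 32 ≡ 17; y = λ·(17 - 17) - 9 ≡ 10. → (17, 10)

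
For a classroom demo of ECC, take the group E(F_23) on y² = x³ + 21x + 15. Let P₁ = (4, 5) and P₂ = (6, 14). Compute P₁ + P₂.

(4, 5) + (6, 14). λ = (14 - 5)/(6 - 4) ≡ 9/2 mod 23. 2⁻¹ ≡ 12 (mod 23) since 2·12 = 24 ≡ 1, so λ ≡ 16.
  x = λ² - 4 - 6 = 256 - 10 ≡ 16; y = λ·(4 - 16) - 5 ≡ 10. → (16, 10)

(16, 10)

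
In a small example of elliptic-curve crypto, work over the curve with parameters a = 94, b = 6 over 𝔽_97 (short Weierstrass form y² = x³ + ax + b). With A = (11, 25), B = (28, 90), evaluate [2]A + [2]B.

(32, 59)

First 2A:
Repeated addition: build up to 2A.
2A: tangent at (11, 25): λ = (3·11² + 94)/(2·25) ≡ 69/50. 50⁻¹ ≡ 33 (mod 97), so λ ≡ 69·33 ≡ 46.
  x = λ² - 11 - 11 = 2116 - 22 ≡ 57; y = λ·(11 - 57) - 25 ≡ 90. → (57, 90)
2A = (57, 90).
Next 2B:
Repeated addition: build up to 2B.
2B: tangent at (28, 90): λ = (3·28² + 94)/(2·90) ≡ 21/83. 83⁻¹ ≡ 90 (mod 97), so λ ≡ 21·90 ≡ 47.
  x = λ² - 28 - 28 = 2209 - 56 ≡ 19; y = λ·(28 - 19) - 90 ≡ 42. → (19, 42)
2B = (19, 42).
Finally 2A + 2B:
(57, 90) + (19, 42). λ = (42 - 90)/(19 - 57) ≡ 49/59 mod 97. 59⁻¹ ≡ 74 (mod 97), so λ ≡ 37.
  x = λ² - 57 - 19 = 1369 - 76 ≡ 32; y = λ·(57 - 32) - 90 ≡ 59. → (32, 59)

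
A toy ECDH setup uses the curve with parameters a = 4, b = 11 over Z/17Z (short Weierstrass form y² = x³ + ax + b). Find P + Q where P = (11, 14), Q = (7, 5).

(11, 14) + (7, 5). λ = (5 - 14)/(7 - 11) ≡ 8/13 mod 17. 13⁻¹ ≡ 4 (mod 17) since 13·4 = 52 ≡ 1, so λ ≡ 15.
  x = λ² - 11 - 7 = 225 - 18 ≡ 3; y = λ·(11 - 3) - 14 ≡ 4. → (3, 4)

(3, 4)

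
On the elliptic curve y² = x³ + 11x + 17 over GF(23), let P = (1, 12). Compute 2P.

(10, 0)

tangent at (1, 12): λ = (3·1² + 11)/(2·12) ≡ 14/1. 1⁻¹ ≡ 1 (mod 23) since 1·1 = 1 ≡ 1, so λ ≡ 14·1 ≡ 14.
  x = λ² - 1 - 1 = 196 - 2 ≡ 10; y = λ·(1 - 10) - 12 ≡ 0. → (10, 0)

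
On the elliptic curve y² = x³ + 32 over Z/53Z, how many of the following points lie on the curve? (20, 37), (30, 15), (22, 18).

(20, 37): 37² ≡ 44, rhs ≡ 29 → off.
(30, 15): 15² ≡ 13, rhs ≡ 2 → off.
(22, 18): 18² ≡ 6, rhs ≡ 27 → off.

0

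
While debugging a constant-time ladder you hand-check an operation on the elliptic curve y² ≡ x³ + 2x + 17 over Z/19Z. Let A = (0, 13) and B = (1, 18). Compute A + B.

(5, 0)

(0, 13) + (1, 18). λ = (18 - 13)/(1 - 0) ≡ 5/1 mod 19. 1⁻¹ ≡ 1 (mod 19), so λ ≡ 5.
  x = λ² - 0 - 1 = 25 - 1 ≡ 5; y = λ·(0 - 5) - 13 ≡ 0. → (5, 0)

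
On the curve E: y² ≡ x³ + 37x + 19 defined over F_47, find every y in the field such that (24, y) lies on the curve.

none

x³ + 37x + 19 = 14731 ≡ 20 (mod 47).
20 is a non-residue mod 47; no y exists.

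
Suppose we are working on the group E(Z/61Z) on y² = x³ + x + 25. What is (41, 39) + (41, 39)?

(6, 8)

tangent at (41, 39): λ = (3·41² + 1)/(2·39) ≡ 42/17. 17⁻¹ ≡ 18 (mod 61), so λ ≡ 42·18 ≡ 24.
  x = λ² - 41 - 41 = 576 - 82 ≡ 6; y = λ·(41 - 6) - 39 ≡ 8. → (6, 8)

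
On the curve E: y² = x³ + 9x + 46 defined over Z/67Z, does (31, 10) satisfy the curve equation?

yes

y² = 10² ≡ 33; x³ + 9x + 46 = 30116 ≡ 33 (mod 67). 33 = 33.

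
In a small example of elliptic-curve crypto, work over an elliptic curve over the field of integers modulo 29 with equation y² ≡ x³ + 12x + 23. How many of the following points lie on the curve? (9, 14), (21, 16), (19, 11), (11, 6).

(9, 14): 14² ≡ 22, rhs ≡ 19 → off.
(21, 16): 16² ≡ 24, rhs ≡ 24 → on.
(19, 11): 11² ≡ 5, rhs ≡ 5 → on.
(11, 6): 6² ≡ 7, rhs ≡ 7 → on.

3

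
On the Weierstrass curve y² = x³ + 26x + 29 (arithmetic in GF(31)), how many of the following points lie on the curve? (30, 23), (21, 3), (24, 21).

(30, 23): 23² ≡ 2, rhs ≡ 2 → on.
(21, 3): 3² ≡ 9, rhs ≡ 9 → on.
(24, 21): 21² ≡ 7, rhs ≡ 0 → off.

2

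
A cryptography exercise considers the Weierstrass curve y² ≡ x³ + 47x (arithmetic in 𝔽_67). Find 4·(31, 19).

Write G = (31, 19).
Repeated addition: build up to 4G.
2G: tangent at (31, 19): λ = (3·31² + 47)/(2·19) ≡ 49/38. 38⁻¹ ≡ 30 (mod 67), so λ ≡ 49·30 ≡ 63.
  x = λ² - 31 - 31 = 3969 - 62 ≡ 21; y = λ·(31 - 21) - 19 ≡ 8. → (21, 8)
3G: (21, 8) + (31, 19). λ = (19 - 8)/(31 - 21) ≡ 11/10 mod 67. 10⁻¹ ≡ 47 (mod 67) since 10·47 = 470 ≡ 1, so λ ≡ 48.
  x = λ² - 21 - 31 = 2304 - 52 ≡ 41; y = λ·(21 - 41) - 8 ≡ 37. → (41, 37)
4G: (41, 37) + (31, 19). λ = (19 - 37)/(31 - 41) ≡ 49/57 mod 67. 57⁻¹ ≡ 20 (mod 67), so λ ≡ 42.
  x = λ² - 41 - 31 = 1764 - 72 ≡ 17; y = λ·(41 - 17) - 37 ≡ 33. → (17, 33)

(17, 33)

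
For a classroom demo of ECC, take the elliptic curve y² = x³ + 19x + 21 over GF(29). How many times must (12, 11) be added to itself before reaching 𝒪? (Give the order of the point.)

3

2P: tangent at (12, 11): λ = (3·12² + 19)/(2·11) ≡ 16/22. 22⁻¹ ≡ 4 (mod 29), so λ ≡ 16·4 ≡ 6.
  x = λ² - 12 - 12 = 36 - 24 ≡ 12; y = λ·(12 - 12) - 11 ≡ 18. → (12, 18)
3P: (12, 18) + (12, 11): same x and y₁ ≡ -y₂, so the sum is 𝒪.
3P = 𝒪, so the order is 3.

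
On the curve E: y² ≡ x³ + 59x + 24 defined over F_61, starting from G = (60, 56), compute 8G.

Double-and-add on 8 = (1000)₂. Start with G = (60, 56) for the leading 1-bit.
double: tangent at (60, 56): λ = (3·60² + 59)/(2·56) ≡ 1/51. 51⁻¹ ≡ 6 (mod 61), so λ ≡ 1·6 ≡ 6.
  x = λ² - 60 - 60 = 36 - 120 ≡ 38; y = λ·(60 - 38) - 56 ≡ 15. → (38, 15)
double: tangent at (38, 15): λ = (3·38² + 59)/(2·15) ≡ 60/30. 30⁻¹ ≡ 59 (mod 61), so λ ≡ 60·59 ≡ 2.
  x = λ² - 38 - 38 = 4 - 76 ≡ 50; y = λ·(38 - 50) - 15 ≡ 22. → (50, 22)
double: tangent at (50, 22): λ = (3·50² + 59)/(2·22) ≡ 56/44. 44⁻¹ ≡ 43 (mod 61), so λ ≡ 56·43 ≡ 29.
  x = λ² - 50 - 50 = 841 - 100 ≡ 9; y = λ·(50 - 9) - 22 ≡ 8. → (9, 8)

(9, 8)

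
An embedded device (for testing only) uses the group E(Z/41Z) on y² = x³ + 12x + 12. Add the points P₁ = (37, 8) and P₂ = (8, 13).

(37, 8) + (8, 13). λ = (13 - 8)/(8 - 37) ≡ 5/12 mod 41. 12⁻¹ ≡ 24 (mod 41), so λ ≡ 38.
  x = λ² - 37 - 8 = 1444 - 45 ≡ 5; y = λ·(37 - 5) - 8 ≡ 19. → (5, 19)

(5, 19)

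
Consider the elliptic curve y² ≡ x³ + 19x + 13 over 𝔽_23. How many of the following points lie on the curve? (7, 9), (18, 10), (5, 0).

(7, 9): 9² ≡ 12, rhs ≡ 6 → off.
(18, 10): 10² ≡ 8, rhs ≡ 0 → off.
(5, 0): 0² ≡ 0, rhs ≡ 3 → off.

0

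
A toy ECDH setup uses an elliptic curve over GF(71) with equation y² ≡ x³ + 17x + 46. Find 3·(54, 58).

O

Write G = (54, 58).
Repeated addition: build up to 3G.
2G: tangent at (54, 58): λ = (3·54² + 17)/(2·58) ≡ 32/45. 45⁻¹ ≡ 30 (mod 71), so λ ≡ 32·30 ≡ 37.
  x = λ² - 54 - 54 = 1369 - 108 ≡ 54; y = λ·(54 - 54) - 58 ≡ 13. → (54, 13)
3G: (54, 13) + (54, 58): same x and y₁ ≡ -y₂, so the sum is O.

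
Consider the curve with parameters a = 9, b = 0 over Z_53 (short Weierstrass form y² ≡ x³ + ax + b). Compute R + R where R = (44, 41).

tangent at (44, 41): λ = (3·44² + 9)/(2·41) ≡ 40/29. 29⁻¹ ≡ 11 (mod 53), so λ ≡ 40·11 ≡ 16.
  x = λ² - 44 - 44 = 256 - 88 ≡ 9; y = λ·(44 - 9) - 41 ≡ 42. → (9, 42)

(9, 42)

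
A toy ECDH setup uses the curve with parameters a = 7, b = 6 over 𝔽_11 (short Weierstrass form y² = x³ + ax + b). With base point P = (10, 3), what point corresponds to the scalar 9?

Repeated addition: build up to 9P.
2P: tangent at (10, 3): λ = (3·10² + 7)/(2·3) ≡ 10/6. 6⁻¹ ≡ 2 (mod 11) since 6·2 = 12 ≡ 1, so λ ≡ 10·2 ≡ 9.
  x = λ² - 10 - 10 = 81 - 20 ≡ 6; y = λ·(10 - 6) - 3 ≡ 0. → (6, 0)
3P: (6, 0) + (10, 3). λ = (3 - 0)/(10 - 6) ≡ 3/4 mod 11. 4⁻¹ ≡ 3 (mod 11), so λ ≡ 9.
  x = λ² - 6 - 10 = 81 - 16 ≡ 10; y = λ·(6 - 10) - 0 ≡ 8. → (10, 8)
4P: (10, 8) + (10, 3): same x and y₁ ≡ -y₂, so the sum is the point at infinity.
5P: the point at infinity + (10, 3) = (10, 3) (identity).
6P: tangent at (10, 3): λ = (3·10² + 7)/(2·3) ≡ 10/6. 6⁻¹ ≡ 2 (mod 11), so λ ≡ 10·2 ≡ 9.
  x = λ² - 10 - 10 = 81 - 20 ≡ 6; y = λ·(10 - 6) - 3 ≡ 0. → (6, 0)
7P: (6, 0) + (10, 3). λ = (3 - 0)/(10 - 6) ≡ 3/4 mod 11. 4⁻¹ ≡ 3 (mod 11), so λ ≡ 9.
  x = λ² - 6 - 10 = 81 - 16 ≡ 10; y = λ·(6 - 10) - 0 ≡ 8. → (10, 8)
8P: (10, 8) + (10, 3): same x and y₁ ≡ -y₂, so the sum is the point at infinity.
9P: the point at infinity + (10, 3) = (10, 3) (identity).

(10, 3)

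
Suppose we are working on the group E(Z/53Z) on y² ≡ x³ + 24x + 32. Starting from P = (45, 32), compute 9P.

(45, 32)

Repeated addition: build up to 9P.
2P: tangent at (45, 32): λ = (3·45² + 24)/(2·32) ≡ 4/11. 11⁻¹ ≡ 29 (mod 53), so λ ≡ 4·29 ≡ 10.
  x = λ² - 45 - 45 = 100 - 90 ≡ 10; y = λ·(45 - 10) - 32 ≡ 0. → (10, 0)
3P: (10, 0) + (45, 32). λ = (32 - 0)/(45 - 10) ≡ 32/35 mod 53. 35⁻¹ ≡ 50 (mod 53), so λ ≡ 10.
  x = λ² - 10 - 45 = 100 - 55 ≡ 45; y = λ·(10 - 45) - 0 ≡ 21. → (45, 21)
4P: (45, 21) + (45, 32): same x and y₁ ≡ -y₂, so the sum is O.
5P: O + (45, 32) = (45, 32) (identity).
6P: tangent at (45, 32): λ = (3·45² + 24)/(2·32) ≡ 4/11. 11⁻¹ ≡ 29 (mod 53), so λ ≡ 4·29 ≡ 10.
  x = λ² - 45 - 45 = 100 - 90 ≡ 10; y = λ·(45 - 10) - 32 ≡ 0. → (10, 0)
7P: (10, 0) + (45, 32). λ = (32 - 0)/(45 - 10) ≡ 32/35 mod 53. 35⁻¹ ≡ 50 (mod 53), so λ ≡ 10.
  x = λ² - 10 - 45 = 100 - 55 ≡ 45; y = λ·(10 - 45) - 0 ≡ 21. → (45, 21)
8P: (45, 21) + (45, 32): same x and y₁ ≡ -y₂, so the sum is O.
9P: O + (45, 32) = (45, 32) (identity).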